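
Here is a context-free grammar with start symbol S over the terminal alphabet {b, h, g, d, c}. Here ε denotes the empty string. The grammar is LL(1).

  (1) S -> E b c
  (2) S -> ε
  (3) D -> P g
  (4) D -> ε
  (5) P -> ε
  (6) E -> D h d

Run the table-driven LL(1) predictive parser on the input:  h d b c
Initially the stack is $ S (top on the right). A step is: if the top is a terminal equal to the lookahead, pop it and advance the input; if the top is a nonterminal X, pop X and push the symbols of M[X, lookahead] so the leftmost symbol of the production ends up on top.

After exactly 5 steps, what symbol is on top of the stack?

b

step 1: stack=$ S  input=h d b c $  — expand S -> E b c
step 2: stack=$ c b E  input=h d b c $  — expand E -> D h d
step 3: stack=$ c b d h D  input=h d b c $  — expand D -> ε
step 4: stack=$ c b d h  input=h d b c $  — match h
step 5: stack=$ c b d  input=d b c $  — match d
Stack after step 5: $ c b (top = b).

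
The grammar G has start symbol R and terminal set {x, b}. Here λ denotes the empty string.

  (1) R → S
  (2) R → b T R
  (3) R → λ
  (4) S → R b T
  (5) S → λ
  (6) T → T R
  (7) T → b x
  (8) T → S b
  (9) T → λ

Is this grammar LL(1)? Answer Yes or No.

No

FIRST(R) = {λ, b}
FIRST(S) = {λ, b}
FIRST(T) = {λ, b}
FOLLOW(R) = {$, b}
FOLLOW(S) = {$, b}
FOLLOW(T) = {$, b}
Cell M[R, $] receives both R → S and R → λ — the grammar is not LL(1).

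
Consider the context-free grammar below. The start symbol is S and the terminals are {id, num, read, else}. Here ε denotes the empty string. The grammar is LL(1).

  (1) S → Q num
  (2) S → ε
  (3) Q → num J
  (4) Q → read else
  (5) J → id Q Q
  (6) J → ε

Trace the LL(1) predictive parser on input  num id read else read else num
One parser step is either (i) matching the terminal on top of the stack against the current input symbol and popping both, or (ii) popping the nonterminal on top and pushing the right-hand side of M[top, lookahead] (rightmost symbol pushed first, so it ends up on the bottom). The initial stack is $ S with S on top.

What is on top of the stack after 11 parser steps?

      Stack              Input                             Action
   1  $ S                num id read else read else num $  expand S → Q num
   2  $ num Q            num id read else read else num $  expand Q → num J
   3  $ num J num        num id read else read else num $  match num
   4  $ num J            id read else read else num $      expand J → id Q Q
   5  $ num Q Q id       id read else read else num $      match id
   6  $ num Q Q          read else read else num $         expand Q → read else
   7  $ num Q else read  read else read else num $         match read
   8  $ num Q else       else read else num $              match else
   9  $ num Q            read else num $                   expand Q → read else
  10  $ num else read    read else num $                   match read
  11  $ num else         else num $                        match else
Stack after step 11: $ num (top = num).

num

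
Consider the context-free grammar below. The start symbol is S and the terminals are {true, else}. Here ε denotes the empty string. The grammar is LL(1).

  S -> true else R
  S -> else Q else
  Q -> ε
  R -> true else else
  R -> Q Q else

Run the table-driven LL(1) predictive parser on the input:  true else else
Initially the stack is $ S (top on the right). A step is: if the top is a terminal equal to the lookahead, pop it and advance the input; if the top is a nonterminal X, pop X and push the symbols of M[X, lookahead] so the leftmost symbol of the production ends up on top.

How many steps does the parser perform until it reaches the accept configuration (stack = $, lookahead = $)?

7

     Stack          Input             Action
  1  $ S            true else else $  expand S -> true else R
  2  $ R else true  true else else $  match true
  3  $ R else       else else $       match else
  4  $ R            else $            expand R -> Q Q else
  5  $ else Q Q     else $            expand Q -> ε
  6  $ else Q       else $            expand Q -> ε
  7  $ else         else $            match else
Accept reached after 7 steps.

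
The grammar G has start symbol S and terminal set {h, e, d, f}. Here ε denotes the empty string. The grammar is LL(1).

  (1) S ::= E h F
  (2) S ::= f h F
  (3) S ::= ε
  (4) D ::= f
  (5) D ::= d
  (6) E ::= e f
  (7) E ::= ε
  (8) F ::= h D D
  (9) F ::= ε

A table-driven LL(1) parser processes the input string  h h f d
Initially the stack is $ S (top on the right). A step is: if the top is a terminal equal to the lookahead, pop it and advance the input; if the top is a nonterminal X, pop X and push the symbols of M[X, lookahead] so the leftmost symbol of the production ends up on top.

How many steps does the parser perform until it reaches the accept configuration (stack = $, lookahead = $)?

9

     Stack    Input      Action
  1  $ S      h h f d $  expand S ::= E h F
  2  $ F h E  h h f d $  expand E ::= ε
  3  $ F h    h h f d $  match h
  4  $ F      h f d $    expand F ::= h D D
  5  $ D D h  h f d $    match h
  6  $ D D    f d $      expand D ::= f
  7  $ D f    f d $      match f
  8  $ D      d $        expand D ::= d
  9  $ d      d $        match d
Accept reached after 9 steps.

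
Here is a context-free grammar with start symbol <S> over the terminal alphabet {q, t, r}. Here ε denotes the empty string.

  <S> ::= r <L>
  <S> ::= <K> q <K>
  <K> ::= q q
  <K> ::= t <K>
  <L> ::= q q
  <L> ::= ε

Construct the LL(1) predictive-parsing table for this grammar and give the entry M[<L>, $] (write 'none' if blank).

<L> ::= ε

FIRST(<K>): from <K>::=q q we get {q}; from <K>::=t <K> we get {t}. So FIRST(<K>) = {q, t}.
FIRST(<L>): from <L>::=q q we get {q}; from <L>::=ε we get {ε}. So FIRST(<L>) = {ε, q}.
FIRST(<S>): from <S>::=r <L> we get {r}; from <S>::=<K> q <K> we get {q, t}. So FIRST(<S>) = {q, r, t}.
FOLLOW(<S>) includes $ since <S> is the start symbol.
FOLLOW(<S>): <S> appears on no right-hand side. Thus FOLLOW(<S>) = {$}.
FOLLOW(<L>): in <S>::=r <L>, the suffix after <L> is empty, so FOLLOW(<L>) ⊇ FOLLOW(<S>) = {$}. Thus FOLLOW(<L>) = {$}.
For <L> ::= q q: FIRST(q q) = {q}, so it goes in M[<L>, t] for t ∈ {q}.
For <L> ::= ε: FIRST(ε) = {ε}, so it goes in M[<L>, t] for t ∈ {}; since ε ∈ FIRST, also for every t ∈ FOLLOW(<L>) = {$}.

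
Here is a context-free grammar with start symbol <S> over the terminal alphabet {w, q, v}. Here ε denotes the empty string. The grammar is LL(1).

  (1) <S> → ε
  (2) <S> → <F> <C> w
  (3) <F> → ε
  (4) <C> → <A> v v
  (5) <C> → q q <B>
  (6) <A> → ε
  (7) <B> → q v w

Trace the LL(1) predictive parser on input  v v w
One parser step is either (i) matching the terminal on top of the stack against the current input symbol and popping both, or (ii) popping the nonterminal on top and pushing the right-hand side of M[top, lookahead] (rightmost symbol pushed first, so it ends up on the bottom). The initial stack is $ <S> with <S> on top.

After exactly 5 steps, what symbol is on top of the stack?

v

     Stack        Input    Action
  1  $ <S>        v v w $  expand <S> → <F> <C> w
  2  $ w <C> <F>  v v w $  expand <F> → ε
  3  $ w <C>      v v w $  expand <C> → <A> v v
  4  $ w v v <A>  v v w $  expand <A> → ε
  5  $ w v v      v v w $  match v
Stack after step 5: $ w v (top = v).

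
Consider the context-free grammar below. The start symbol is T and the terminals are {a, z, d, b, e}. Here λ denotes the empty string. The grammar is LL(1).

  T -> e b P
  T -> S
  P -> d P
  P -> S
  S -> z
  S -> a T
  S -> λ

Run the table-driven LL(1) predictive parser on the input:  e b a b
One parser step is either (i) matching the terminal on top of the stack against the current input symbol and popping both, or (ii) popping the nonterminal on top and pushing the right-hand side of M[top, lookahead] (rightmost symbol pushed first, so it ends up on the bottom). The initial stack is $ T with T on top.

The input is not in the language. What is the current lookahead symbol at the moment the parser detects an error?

b

     Stack    Input      Action
  1  $ T      e b a b $  expand T -> e b P
  2  $ P b e  e b a b $  match e
  3  $ P b    b a b $    match b
  4  $ P      a b $      expand P -> S
  5  $ S      a b $      expand S -> a T
  6  $ T a    a b $      match a
  7  $ T      b $        error: M[T, b] is empty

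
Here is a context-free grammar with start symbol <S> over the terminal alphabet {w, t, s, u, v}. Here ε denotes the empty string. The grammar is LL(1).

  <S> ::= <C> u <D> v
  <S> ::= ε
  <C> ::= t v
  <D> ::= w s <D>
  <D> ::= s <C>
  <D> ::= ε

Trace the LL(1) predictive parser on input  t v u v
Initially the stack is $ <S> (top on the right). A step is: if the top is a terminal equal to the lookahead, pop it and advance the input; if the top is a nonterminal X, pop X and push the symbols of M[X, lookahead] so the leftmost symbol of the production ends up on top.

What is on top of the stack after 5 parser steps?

<D>

step 1: stack=$ <S>  input=t v u v $  — expand <S> ::= <C> u <D> v
step 2: stack=$ v <D> u <C>  input=t v u v $  — expand <C> ::= t v
step 3: stack=$ v <D> u v t  input=t v u v $  — match t
step 4: stack=$ v <D> u v  input=v u v $  — match v
step 5: stack=$ v <D> u  input=u v $  — match u
Stack after step 5: $ v <D> (top = <D>).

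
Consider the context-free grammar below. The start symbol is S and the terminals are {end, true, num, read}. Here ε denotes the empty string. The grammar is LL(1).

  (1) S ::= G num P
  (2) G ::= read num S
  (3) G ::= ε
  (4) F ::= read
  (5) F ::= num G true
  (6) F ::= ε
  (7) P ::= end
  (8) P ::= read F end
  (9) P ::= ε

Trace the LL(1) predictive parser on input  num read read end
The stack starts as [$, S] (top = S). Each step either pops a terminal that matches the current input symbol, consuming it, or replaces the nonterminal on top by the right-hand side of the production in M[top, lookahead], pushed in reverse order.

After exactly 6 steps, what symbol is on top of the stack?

step 1: stack=$ S  input=num read read end $  — expand S ::= G num P
step 2: stack=$ P num G  input=num read read end $  — expand G ::= ε
step 3: stack=$ P num  input=num read read end $  — match num
step 4: stack=$ P  input=read read end $  — expand P ::= read F end
step 5: stack=$ end F read  input=read read end $  — match read
step 6: stack=$ end F  input=read end $  — expand F ::= read
Stack after step 6: $ end read (top = read).

read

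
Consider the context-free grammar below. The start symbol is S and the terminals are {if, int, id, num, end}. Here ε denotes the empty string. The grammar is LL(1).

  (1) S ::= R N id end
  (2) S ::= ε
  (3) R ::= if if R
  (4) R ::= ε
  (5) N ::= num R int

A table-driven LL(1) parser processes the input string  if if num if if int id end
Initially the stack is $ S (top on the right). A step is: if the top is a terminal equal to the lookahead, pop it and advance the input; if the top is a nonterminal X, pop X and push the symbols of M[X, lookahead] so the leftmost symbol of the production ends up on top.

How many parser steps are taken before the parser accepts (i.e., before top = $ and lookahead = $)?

      Stack                 Input                         Action
   1  $ S                   if if num if if int id end $  expand S ::= R N id end
   2  $ end id N R          if if num if if int id end $  expand R ::= if if R
   3  $ end id N R if if    if if num if if int id end $  match if
   4  $ end id N R if       if num if if int id end $     match if
   5  $ end id N R          num if if int id end $        expand R ::= ε
   6  $ end id N            num if if int id end $        expand N ::= num R int
   7  $ end id int R num    num if if int id end $        match num
   8  $ end id int R        if if int id end $            expand R ::= if if R
   9  $ end id int R if if  if if int id end $            match if
  10  $ end id int R if     if int id end $               match if
  11  $ end id int R        int id end $                  expand R ::= ε
  12  $ end id int          int id end $                  match int
  13  $ end id              id end $                      match id
  14  $ end                 end $                         match end
Accept reached after 14 steps.

14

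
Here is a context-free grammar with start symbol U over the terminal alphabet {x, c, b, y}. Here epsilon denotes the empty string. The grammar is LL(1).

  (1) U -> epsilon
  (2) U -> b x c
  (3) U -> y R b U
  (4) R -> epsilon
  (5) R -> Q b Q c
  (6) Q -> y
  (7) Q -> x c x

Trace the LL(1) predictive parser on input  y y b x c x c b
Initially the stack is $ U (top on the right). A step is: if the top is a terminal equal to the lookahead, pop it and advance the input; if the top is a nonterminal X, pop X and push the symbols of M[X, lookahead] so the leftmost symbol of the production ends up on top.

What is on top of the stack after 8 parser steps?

step 1: stack=$ U  input=y y b x c x c b $  — expand U -> y R b U
step 2: stack=$ U b R y  input=y y b x c x c b $  — match y
step 3: stack=$ U b R  input=y b x c x c b $  — expand R -> Q b Q c
step 4: stack=$ U b c Q b Q  input=y b x c x c b $  — expand Q -> y
step 5: stack=$ U b c Q b y  input=y b x c x c b $  — match y
step 6: stack=$ U b c Q b  input=b x c x c b $  — match b
step 7: stack=$ U b c Q  input=x c x c b $  — expand Q -> x c x
step 8: stack=$ U b c x c x  input=x c x c b $  — match x
Stack after step 8: $ U b c x c (top = c).

c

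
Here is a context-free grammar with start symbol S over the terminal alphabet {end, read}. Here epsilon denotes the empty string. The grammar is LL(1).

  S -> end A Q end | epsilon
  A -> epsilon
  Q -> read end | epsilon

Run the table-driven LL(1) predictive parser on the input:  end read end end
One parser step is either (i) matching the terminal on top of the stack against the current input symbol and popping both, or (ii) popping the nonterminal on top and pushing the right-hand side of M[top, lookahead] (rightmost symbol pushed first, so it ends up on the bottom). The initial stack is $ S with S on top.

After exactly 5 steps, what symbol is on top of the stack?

end

step 1: stack=$ S  input=end read end end $  — expand S -> end A Q end
step 2: stack=$ end Q A end  input=end read end end $  — match end
step 3: stack=$ end Q A  input=read end end $  — expand A -> epsilon
step 4: stack=$ end Q  input=read end end $  — expand Q -> read end
step 5: stack=$ end end read  input=read end end $  — match read
Stack after step 5: $ end end (top = end).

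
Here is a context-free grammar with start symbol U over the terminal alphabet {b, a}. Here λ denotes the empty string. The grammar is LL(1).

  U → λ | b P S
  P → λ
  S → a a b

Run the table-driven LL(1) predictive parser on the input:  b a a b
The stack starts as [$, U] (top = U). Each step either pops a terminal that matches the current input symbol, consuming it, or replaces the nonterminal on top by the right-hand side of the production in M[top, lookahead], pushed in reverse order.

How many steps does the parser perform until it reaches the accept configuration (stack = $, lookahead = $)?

step 1: stack=$ U  input=b a a b $  — expand U → b P S
step 2: stack=$ S P b  input=b a a b $  — match b
step 3: stack=$ S P  input=a a b $  — expand P → λ
step 4: stack=$ S  input=a a b $  — expand S → a a b
step 5: stack=$ b a a  input=a a b $  — match a
step 6: stack=$ b a  input=a b $  — match a
step 7: stack=$ b  input=b $  — match b
Accept reached after 7 steps.

7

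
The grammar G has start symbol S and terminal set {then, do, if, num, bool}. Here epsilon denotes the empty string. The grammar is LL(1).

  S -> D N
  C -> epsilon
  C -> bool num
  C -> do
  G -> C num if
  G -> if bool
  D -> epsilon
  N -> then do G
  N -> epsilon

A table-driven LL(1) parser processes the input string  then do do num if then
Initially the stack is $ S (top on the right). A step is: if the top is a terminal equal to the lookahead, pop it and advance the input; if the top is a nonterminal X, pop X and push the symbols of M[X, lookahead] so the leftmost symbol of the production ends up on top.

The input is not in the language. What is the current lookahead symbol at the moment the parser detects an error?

      Stack        Input                     Action
   1  $ S          then do do num if then $  expand S -> D N
   2  $ N D        then do do num if then $  expand D -> epsilon
   3  $ N          then do do num if then $  expand N -> then do G
   4  $ G do then  then do do num if then $  match then
   5  $ G do       do do num if then $       match do
   6  $ G          do num if then $          expand G -> C num if
   7  $ if num C   do num if then $          expand C -> do
   8  $ if num do  do num if then $          match do
   9  $ if num     num if then $             match num
  10  $ if         if then $                 match if
  11  $            then $                    error: stack empty but input remains

then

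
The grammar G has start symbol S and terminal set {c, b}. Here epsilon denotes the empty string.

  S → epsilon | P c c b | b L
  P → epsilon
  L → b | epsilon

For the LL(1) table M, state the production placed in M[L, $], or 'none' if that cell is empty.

L → epsilon

FIRST(P) = {epsilon}
FIRST(L) = {epsilon, b}
FIRST(S) = {epsilon, b, c}  (via P c c b)
FOLLOW(S) includes $ since S is the start symbol.
FOLLOW(S): S appears on no right-hand side. Thus FOLLOW(S) = {$}.
FOLLOW(L): in S→b L, the suffix after L is empty, so FOLLOW(L) ⊇ FOLLOW(S) = {$}. Thus FOLLOW(L) = {$}.
For L → b: FIRST(b) = {b}, so it goes in M[L, t] for t ∈ {b}.
For L → epsilon: FIRST(epsilon) = {epsilon}, so it goes in M[L, t] for t ∈ {}; since epsilon ∈ FIRST, also for every t ∈ FOLLOW(L) = {$}.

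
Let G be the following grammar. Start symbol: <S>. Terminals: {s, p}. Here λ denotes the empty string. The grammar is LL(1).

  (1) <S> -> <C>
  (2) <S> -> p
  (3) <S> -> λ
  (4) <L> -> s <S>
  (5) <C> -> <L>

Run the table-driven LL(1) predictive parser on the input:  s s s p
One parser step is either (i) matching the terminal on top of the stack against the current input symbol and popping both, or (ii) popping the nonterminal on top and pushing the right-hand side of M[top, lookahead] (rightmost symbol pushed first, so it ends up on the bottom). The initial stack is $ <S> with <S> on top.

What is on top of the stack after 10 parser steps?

<L>

step 1: stack=$ <S>  input=s s s p $  — expand <S> -> <C>
step 2: stack=$ <C>  input=s s s p $  — expand <C> -> <L>
step 3: stack=$ <L>  input=s s s p $  — expand <L> -> s <S>
step 4: stack=$ <S> s  input=s s s p $  — match s
step 5: stack=$ <S>  input=s s p $  — expand <S> -> <C>
step 6: stack=$ <C>  input=s s p $  — expand <C> -> <L>
step 7: stack=$ <L>  input=s s p $  — expand <L> -> s <S>
step 8: stack=$ <S> s  input=s s p $  — match s
step 9: stack=$ <S>  input=s p $  — expand <S> -> <C>
step 10: stack=$ <C>  input=s p $  — expand <C> -> <L>
Stack after step 10: $ <L> (top = <L>).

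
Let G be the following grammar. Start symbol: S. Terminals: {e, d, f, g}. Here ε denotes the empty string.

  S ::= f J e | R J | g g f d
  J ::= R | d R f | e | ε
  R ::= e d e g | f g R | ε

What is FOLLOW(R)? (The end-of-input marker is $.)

FIRST(R) = {ε, e, f}
FIRST(J) = {ε, d, e, f}  (via R)
FIRST(S) = {ε, d, e, f, g}  (via R J)
FOLLOW(S) includes $ since S is the start symbol.
FOLLOW(S): S appears on no right-hand side. Thus FOLLOW(S) = {$}.
FOLLOW(J): in S::=f J e, J is followed by e with FIRST {e}; in S::=R J, the suffix after J is empty, so FOLLOW(J) ⊇ FOLLOW(S) = {$}. Thus FOLLOW(J) = {$, e}.
FOLLOW(R): in S::=R J, R is followed by J with FIRST {ε, d, e, f}; in S::=R J, the suffix after R is nullable, so FOLLOW(R) ⊇ FOLLOW(S) = {$}; in J::=R, the suffix after R is empty, so FOLLOW(R) ⊇ FOLLOW(J) = {$, e}; in J::=d R f, R is followed by f with FIRST {f}; in R::=f g R, the suffix after R is empty (adds nothing new). Thus FOLLOW(R) = {$, d, e, f}.

{$, d, e, f}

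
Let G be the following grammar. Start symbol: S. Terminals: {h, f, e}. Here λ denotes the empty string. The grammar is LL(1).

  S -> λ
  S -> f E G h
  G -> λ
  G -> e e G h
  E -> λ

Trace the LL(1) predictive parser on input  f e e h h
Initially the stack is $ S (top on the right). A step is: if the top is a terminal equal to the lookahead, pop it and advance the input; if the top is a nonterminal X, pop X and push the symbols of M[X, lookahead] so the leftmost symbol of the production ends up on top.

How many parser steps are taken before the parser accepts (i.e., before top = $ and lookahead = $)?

     Stack        Input        Action
  1  $ S          f e e h h $  expand S -> f E G h
  2  $ h G E f    f e e h h $  match f
  3  $ h G E      e e h h $    expand E -> λ
  4  $ h G        e e h h $    expand G -> e e G h
  5  $ h h G e e  e e h h $    match e
  6  $ h h G e    e h h $      match e
  7  $ h h G      h h $        expand G -> λ
  8  $ h h        h h $        match h
  9  $ h          h $          match h
Accept reached after 9 steps.

9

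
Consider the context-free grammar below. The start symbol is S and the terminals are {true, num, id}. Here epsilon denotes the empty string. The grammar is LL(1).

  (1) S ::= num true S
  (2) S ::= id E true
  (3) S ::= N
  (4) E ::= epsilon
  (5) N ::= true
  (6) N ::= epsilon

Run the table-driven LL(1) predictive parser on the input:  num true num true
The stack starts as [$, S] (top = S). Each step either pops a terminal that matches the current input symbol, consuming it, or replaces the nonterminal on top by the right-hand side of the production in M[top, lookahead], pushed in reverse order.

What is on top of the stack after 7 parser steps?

N

     Stack         Input                Action
  1  $ S           num true num true $  expand S ::= num true S
  2  $ S true num  num true num true $  match num
  3  $ S true      true num true $      match true
  4  $ S           num true $           expand S ::= num true S
  5  $ S true num  num true $           match num
  6  $ S true      true $               match true
  7  $ S           $                    expand S ::= N
Stack after step 7: $ N (top = N).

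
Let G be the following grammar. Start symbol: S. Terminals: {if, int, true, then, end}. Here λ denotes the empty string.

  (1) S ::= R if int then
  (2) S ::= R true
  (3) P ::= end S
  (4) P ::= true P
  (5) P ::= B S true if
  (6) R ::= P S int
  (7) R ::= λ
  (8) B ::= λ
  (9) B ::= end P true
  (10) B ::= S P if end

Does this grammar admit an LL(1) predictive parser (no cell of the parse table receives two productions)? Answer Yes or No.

No

FIRST(S) = {end, if, true}
FIRST(P) = {end, if, true}
FIRST(R) = {λ, end, if, true}
FIRST(B) = {λ, end, if, true}
FOLLOW(S) = {$, end, if, int, true}
FOLLOW(P) = {end, if, true}
FOLLOW(R) = {if, true}
FOLLOW(B) = {end, if, true}
Cell M[B, end] receives both B ::= λ and B ::= end P true and B ::= S P if end — the grammar is not LL(1).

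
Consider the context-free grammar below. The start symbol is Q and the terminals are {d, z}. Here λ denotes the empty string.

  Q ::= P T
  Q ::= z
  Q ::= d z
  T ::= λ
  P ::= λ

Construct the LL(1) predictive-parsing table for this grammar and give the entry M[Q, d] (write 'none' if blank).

Q ::= d z

FIRST(T): from T::=λ we get {λ}. So FIRST(T) = {λ}.
FIRST(P): from P::=λ we get {λ}. So FIRST(P) = {λ}.
FIRST(Q): from Q::=P T we get {λ}; from Q::=z we get {z}; from Q::=d z we get {d}. So FIRST(Q) = {λ, d, z}.
FOLLOW(Q) includes $ since Q is the start symbol.
FOLLOW(Q): Q appears on no right-hand side. Thus FOLLOW(Q) = {$}.
For Q ::= P T: FIRST(P T) = {λ}, so it goes in M[Q, t] for t ∈ {}; since λ ∈ FIRST, also for every t ∈ FOLLOW(Q) = {$}.
For Q ::= z: FIRST(z) = {z}, so it goes in M[Q, t] for t ∈ {z}.
For Q ::= d z: FIRST(d z) = {d}, so it goes in M[Q, t] for t ∈ {d}.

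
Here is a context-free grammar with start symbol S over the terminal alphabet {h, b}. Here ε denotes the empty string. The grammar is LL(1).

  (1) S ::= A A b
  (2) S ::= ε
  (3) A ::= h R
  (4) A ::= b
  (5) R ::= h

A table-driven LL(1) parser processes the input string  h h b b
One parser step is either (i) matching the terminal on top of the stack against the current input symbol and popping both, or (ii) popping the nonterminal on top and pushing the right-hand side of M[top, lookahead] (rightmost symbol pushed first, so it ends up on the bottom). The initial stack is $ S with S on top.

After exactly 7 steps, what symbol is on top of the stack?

step 1: stack=$ S  input=h h b b $  — expand S ::= A A b
step 2: stack=$ b A A  input=h h b b $  — expand A ::= h R
step 3: stack=$ b A R h  input=h h b b $  — match h
step 4: stack=$ b A R  input=h b b $  — expand R ::= h
step 5: stack=$ b A h  input=h b b $  — match h
step 6: stack=$ b A  input=b b $  — expand A ::= b
step 7: stack=$ b b  input=b b $  — match b
Stack after step 7: $ b (top = b).

b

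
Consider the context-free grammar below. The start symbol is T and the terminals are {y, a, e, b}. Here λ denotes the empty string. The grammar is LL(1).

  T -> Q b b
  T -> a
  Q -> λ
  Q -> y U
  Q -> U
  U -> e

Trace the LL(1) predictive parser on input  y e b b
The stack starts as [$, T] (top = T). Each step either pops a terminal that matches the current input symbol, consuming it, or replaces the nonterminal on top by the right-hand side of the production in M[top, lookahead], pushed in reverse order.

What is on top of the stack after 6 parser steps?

step 1: stack=$ T  input=y e b b $  — expand T -> Q b b
step 2: stack=$ b b Q  input=y e b b $  — expand Q -> y U
step 3: stack=$ b b U y  input=y e b b $  — match y
step 4: stack=$ b b U  input=e b b $  — expand U -> e
step 5: stack=$ b b e  input=e b b $  — match e
step 6: stack=$ b b  input=b b $  — match b
Stack after step 6: $ b (top = b).

b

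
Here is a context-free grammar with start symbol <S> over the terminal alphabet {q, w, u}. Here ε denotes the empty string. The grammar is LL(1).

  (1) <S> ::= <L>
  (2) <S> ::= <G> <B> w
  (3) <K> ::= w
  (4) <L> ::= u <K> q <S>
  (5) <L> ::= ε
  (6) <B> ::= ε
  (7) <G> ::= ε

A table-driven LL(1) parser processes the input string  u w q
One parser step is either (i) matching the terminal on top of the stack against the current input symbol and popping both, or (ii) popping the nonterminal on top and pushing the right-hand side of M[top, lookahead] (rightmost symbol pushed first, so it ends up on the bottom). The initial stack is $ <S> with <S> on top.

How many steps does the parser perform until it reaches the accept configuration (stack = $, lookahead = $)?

8

step 1: stack=$ <S>  input=u w q $  — expand <S> ::= <L>
step 2: stack=$ <L>  input=u w q $  — expand <L> ::= u <K> q <S>
step 3: stack=$ <S> q <K> u  input=u w q $  — match u
step 4: stack=$ <S> q <K>  input=w q $  — expand <K> ::= w
step 5: stack=$ <S> q w  input=w q $  — match w
step 6: stack=$ <S> q  input=q $  — match q
step 7: stack=$ <S>  input=$  — expand <S> ::= <L>
step 8: stack=$ <L>  input=$  — expand <L> ::= ε
Accept reached after 8 steps.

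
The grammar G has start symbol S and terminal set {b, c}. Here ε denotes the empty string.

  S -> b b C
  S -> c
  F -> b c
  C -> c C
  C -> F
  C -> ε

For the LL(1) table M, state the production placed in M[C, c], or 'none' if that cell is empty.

FIRST(S): from S->b b C we get {b}; from S->c we get {c}. So FIRST(S) = {b, c}.
FIRST(F): from F->b c we get {b}. So FIRST(F) = {b}.
FIRST(C): from C->c C we get {c}; from C->F we get {b}; from C->ε we get {ε}. So FIRST(C) = {ε, b, c}.
FOLLOW(S) includes $ since S is the start symbol.
FOLLOW(S): S appears on no right-hand side. Thus FOLLOW(S) = {$}.
FOLLOW(C): in S->b b C, the suffix after C is empty, so FOLLOW(C) ⊇ FOLLOW(S) = {$}; in C->c C, the suffix after C is empty (adds nothing new). Thus FOLLOW(C) = {$}.
For C -> c C: FIRST(c C) = {c}, so it goes in M[C, t] for t ∈ {c}.
For C -> F: FIRST(F) = {b}, so it goes in M[C, t] for t ∈ {b}.
For C -> ε: FIRST(ε) = {ε}, so it goes in M[C, t] for t ∈ {}; since ε ∈ FIRST, also for every t ∈ FOLLOW(C) = {$}.

C -> c C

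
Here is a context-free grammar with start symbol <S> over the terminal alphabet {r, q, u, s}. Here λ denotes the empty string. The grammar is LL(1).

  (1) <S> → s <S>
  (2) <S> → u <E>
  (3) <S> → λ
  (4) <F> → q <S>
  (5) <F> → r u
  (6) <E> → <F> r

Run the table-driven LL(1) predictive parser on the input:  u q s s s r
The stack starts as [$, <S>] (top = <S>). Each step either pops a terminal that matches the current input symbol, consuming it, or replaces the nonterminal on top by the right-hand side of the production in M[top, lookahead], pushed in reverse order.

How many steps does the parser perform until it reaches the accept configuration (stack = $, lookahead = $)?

      Stack      Input          Action
   1  $ <S>      u q s s s r $  expand <S> → u <E>
   2  $ <E> u    u q s s s r $  match u
   3  $ <E>      q s s s r $    expand <E> → <F> r
   4  $ r <F>    q s s s r $    expand <F> → q <S>
   5  $ r <S> q  q s s s r $    match q
   6  $ r <S>    s s s r $      expand <S> → s <S>
   7  $ r <S> s  s s s r $      match s
   8  $ r <S>    s s r $        expand <S> → s <S>
   9  $ r <S> s  s s r $        match s
  10  $ r <S>    s r $          expand <S> → s <S>
  11  $ r <S> s  s r $          match s
  12  $ r <S>    r $            expand <S> → λ
  13  $ r        r $            match r
Accept reached after 13 steps.

13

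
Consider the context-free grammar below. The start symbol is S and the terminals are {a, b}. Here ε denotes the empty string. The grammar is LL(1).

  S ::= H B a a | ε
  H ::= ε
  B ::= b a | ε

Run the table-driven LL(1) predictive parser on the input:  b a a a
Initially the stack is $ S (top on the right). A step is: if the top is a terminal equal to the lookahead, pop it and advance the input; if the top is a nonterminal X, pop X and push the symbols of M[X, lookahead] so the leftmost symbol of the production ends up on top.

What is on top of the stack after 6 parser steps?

a

     Stack      Input      Action
  1  $ S        b a a a $  expand S ::= H B a a
  2  $ a a B H  b a a a $  expand H ::= ε
  3  $ a a B    b a a a $  expand B ::= b a
  4  $ a a a b  b a a a $  match b
  5  $ a a a    a a a $    match a
  6  $ a a      a a $      match a
Stack after step 6: $ a (top = a).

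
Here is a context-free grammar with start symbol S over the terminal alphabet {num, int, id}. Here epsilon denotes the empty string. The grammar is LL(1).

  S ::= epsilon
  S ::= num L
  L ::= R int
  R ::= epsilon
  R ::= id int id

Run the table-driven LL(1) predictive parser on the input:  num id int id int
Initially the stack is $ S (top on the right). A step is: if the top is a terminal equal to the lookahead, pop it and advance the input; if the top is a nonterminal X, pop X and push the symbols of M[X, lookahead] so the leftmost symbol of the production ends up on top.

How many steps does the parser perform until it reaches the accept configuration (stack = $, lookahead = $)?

     Stack            Input                Action
  1  $ S              num id int id int $  expand S ::= num L
  2  $ L num          num id int id int $  match num
  3  $ L              id int id int $      expand L ::= R int
  4  $ int R          id int id int $      expand R ::= id int id
  5  $ int id int id  id int id int $      match id
  6  $ int id int     int id int $         match int
  7  $ int id         id int $             match id
  8  $ int            int $                match int
Accept reached after 8 steps.

8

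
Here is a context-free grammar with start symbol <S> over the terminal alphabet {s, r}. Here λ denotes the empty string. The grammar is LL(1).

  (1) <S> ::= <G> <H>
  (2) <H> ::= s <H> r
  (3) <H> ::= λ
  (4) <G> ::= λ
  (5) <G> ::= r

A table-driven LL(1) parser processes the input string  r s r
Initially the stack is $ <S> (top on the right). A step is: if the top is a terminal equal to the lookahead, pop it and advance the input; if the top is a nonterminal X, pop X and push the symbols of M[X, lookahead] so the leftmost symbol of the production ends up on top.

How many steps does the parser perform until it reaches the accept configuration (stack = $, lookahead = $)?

     Stack      Input    Action
  1  $ <S>      r s r $  expand <S> ::= <G> <H>
  2  $ <H> <G>  r s r $  expand <G> ::= r
  3  $ <H> r    r s r $  match r
  4  $ <H>      s r $    expand <H> ::= s <H> r
  5  $ r <H> s  s r $    match s
  6  $ r <H>    r $      expand <H> ::= λ
  7  $ r        r $      match r
Accept reached after 7 steps.

7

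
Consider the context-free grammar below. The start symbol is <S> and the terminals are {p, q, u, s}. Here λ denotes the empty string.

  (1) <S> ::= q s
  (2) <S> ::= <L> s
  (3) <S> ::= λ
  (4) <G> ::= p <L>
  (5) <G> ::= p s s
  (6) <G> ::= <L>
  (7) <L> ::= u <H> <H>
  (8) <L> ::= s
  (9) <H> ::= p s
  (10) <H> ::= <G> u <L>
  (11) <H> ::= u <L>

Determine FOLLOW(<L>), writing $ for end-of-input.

FIRST(<L>): from <L>::=u <H> <H> we get {u}; from <L>::=s we get {s}. So FIRST(<L>) = {s, u}.
FIRST(<S>): from <S>::=q s we get {q}; from <S>::=<L> s we get {s, u}; from <S>::=λ we get {λ}. So FIRST(<S>) = {λ, q, s, u}.
FIRST(<G>): from <G>::=p <L> we get {p}; from <G>::=p s s we get {p}; from <G>::=<L> we get {s, u}. So FIRST(<G>) = {p, s, u}.
FIRST(<H>): from <H>::=p s we get {p}; from <H>::=<G> u <L> we get {p, s, u}; from <H>::=u <L> we get {u}. So FIRST(<H>) = {p, s, u}.
FOLLOW(<S>) includes $ since <S> is the start symbol.
FOLLOW(<S>): <S> appears on no right-hand side. Thus FOLLOW(<S>) = {$}.
FOLLOW(<G>): in <H>::=<G> u <L>, <G> is followed by u <L> with FIRST {u}. Thus FOLLOW(<G>) = {u}.
FOLLOW(<L>): in <S>::=<L> s, <L> is followed by s with FIRST {s}; in <G>::=p <L>, the suffix after <L> is empty, so FOLLOW(<L>) ⊇ FOLLOW(<G>) = {u}; in <G>::=<L>, the suffix after <L> is empty, so FOLLOW(<L>) ⊇ FOLLOW(<G>) = {u}; in <H>::=<G> u <L>, the suffix after <L> is empty, so FOLLOW(<L>) ⊇ FOLLOW(<H>) = {p, s, u}; in <H>::=u <L>, the suffix after <L> is empty, so FOLLOW(<L>) ⊇ FOLLOW(<H>) = {p, s, u}. Thus FOLLOW(<L>) = {p, s, u}.
FOLLOW(<H>): in <L>::=u <H> <H> (occurrence 1), <H> is followed by <H> with FIRST {p, s, u}; in <L>::=u <H> <H> (occurrence 2), the suffix after <H> is empty, so FOLLOW(<H>) ⊇ FOLLOW(<L>) = {p, s, u}. Thus FOLLOW(<H>) = {p, s, u}.

{p, s, u}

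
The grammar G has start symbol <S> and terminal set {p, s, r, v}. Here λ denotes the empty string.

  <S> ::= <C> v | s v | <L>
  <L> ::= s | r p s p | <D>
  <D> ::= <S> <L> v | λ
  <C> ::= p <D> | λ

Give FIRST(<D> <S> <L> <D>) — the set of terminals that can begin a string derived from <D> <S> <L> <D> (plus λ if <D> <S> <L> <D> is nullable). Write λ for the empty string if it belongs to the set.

FIRST(<C>) = {λ, p}
FIRST(<S>) = {λ, p, r, s, v}  (via <C> v, <L>)
FIRST(<L>) = {λ, p, r, s, v}  (via <D>)
FIRST(<D>) = {λ, p, r, s, v}  (via <S> <L> v)
FIRST(<D> <S> <L> <D>): take FIRST of each symbol in turn, carrying on past any symbol whose FIRST contains λ; result {λ, p, r, s, v}.

{λ, p, r, s, v}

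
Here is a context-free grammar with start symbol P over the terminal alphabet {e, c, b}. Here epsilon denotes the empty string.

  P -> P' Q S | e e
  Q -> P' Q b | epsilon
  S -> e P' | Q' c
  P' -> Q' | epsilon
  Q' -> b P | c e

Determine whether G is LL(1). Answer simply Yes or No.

No

FIRST(P) = {b, c, e}
FIRST(Q) = {epsilon, b, c}
FIRST(S) = {b, c, e}
FIRST(P') = {epsilon, b, c}
FIRST(Q') = {b, c}
FOLLOW(P) = {$, b, c, e}
FOLLOW(Q) = {b, c, e}
FOLLOW(S) = {$, b, c, e}
FOLLOW(P') = {$, b, c, e}
FOLLOW(Q') = {$, b, c, e}
Cell M[P, e] receives both P -> P' Q S and P -> e e — the grammar is not LL(1).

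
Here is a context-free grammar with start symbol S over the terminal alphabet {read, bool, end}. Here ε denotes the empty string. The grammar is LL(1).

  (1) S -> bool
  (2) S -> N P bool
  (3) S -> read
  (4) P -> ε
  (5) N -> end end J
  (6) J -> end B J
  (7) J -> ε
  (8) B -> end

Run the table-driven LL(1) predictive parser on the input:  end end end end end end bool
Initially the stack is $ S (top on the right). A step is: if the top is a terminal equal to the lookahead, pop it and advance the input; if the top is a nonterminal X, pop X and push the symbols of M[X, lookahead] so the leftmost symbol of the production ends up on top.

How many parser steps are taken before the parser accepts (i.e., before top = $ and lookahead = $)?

15

step 1: stack=$ S  input=end end end end end end bool $  — expand S -> N P bool
step 2: stack=$ bool P N  input=end end end end end end bool $  — expand N -> end end J
step 3: stack=$ bool P J end end  input=end end end end end end bool $  — match end
step 4: stack=$ bool P J end  input=end end end end end bool $  — match end
step 5: stack=$ bool P J  input=end end end end bool $  — expand J -> end B J
step 6: stack=$ bool P J B end  input=end end end end bool $  — match end
step 7: stack=$ bool P J B  input=end end end bool $  — expand B -> end
step 8: stack=$ bool P J end  input=end end end bool $  — match end
step 9: stack=$ bool P J  input=end end bool $  — expand J -> end B J
step 10: stack=$ bool P J B end  input=end end bool $  — match end
step 11: stack=$ bool P J B  input=end bool $  — expand B -> end
step 12: stack=$ bool P J end  input=end bool $  — match end
step 13: stack=$ bool P J  input=bool $  — expand J -> ε
step 14: stack=$ bool P  input=bool $  — expand P -> ε
step 15: stack=$ bool  input=bool $  — match bool
Accept reached after 15 steps.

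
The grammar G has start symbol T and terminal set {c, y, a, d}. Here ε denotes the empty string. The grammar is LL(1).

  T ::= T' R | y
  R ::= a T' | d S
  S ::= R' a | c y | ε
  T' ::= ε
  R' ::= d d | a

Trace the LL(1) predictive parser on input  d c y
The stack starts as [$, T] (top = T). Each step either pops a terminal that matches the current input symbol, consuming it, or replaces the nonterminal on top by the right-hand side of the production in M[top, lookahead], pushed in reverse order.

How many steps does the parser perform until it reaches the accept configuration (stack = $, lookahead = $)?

7

     Stack   Input    Action
  1  $ T     d c y $  expand T ::= T' R
  2  $ R T'  d c y $  expand T' ::= ε
  3  $ R     d c y $  expand R ::= d S
  4  $ S d   d c y $  match d
  5  $ S     c y $    expand S ::= c y
  6  $ y c   c y $    match c
  7  $ y     y $      match y
Accept reached after 7 steps.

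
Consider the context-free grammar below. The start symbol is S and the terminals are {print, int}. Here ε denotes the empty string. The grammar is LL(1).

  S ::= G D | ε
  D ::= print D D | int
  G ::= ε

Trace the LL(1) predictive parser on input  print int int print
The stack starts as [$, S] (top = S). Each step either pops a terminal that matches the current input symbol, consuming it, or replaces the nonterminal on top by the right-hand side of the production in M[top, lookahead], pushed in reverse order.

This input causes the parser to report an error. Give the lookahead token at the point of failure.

print

step 1: stack=$ S  input=print int int print $  — expand S ::= G D
step 2: stack=$ D G  input=print int int print $  — expand G ::= ε
step 3: stack=$ D  input=print int int print $  — expand D ::= print D D
step 4: stack=$ D D print  input=print int int print $  — match print
step 5: stack=$ D D  input=int int print $  — expand D ::= int
step 6: stack=$ D int  input=int int print $  — match int
step 7: stack=$ D  input=int print $  — expand D ::= int
step 8: stack=$ int  input=int print $  — match int
step 9: stack=$  input=print $  — error: stack empty but input remains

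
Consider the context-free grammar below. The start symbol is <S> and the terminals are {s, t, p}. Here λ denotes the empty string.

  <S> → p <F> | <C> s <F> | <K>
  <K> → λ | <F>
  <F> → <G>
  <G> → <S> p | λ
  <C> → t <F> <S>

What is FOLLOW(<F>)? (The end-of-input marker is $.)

{$, p, s, t}

FIRST(<C>) = {t}
FIRST(<S>) = {λ, p, t}  (via <C> s <F>, <K>)
FIRST(<G>) = {λ, p, t}  (via <S> p)
FIRST(<F>) = {λ, p, t}  (via <G>)
FIRST(<K>) = {λ, p, t}  (via <F>)
FOLLOW(<S>) includes $ since <S> is the start symbol.
FOLLOW(<C>): in <S>→<C> s <F>, <C> is followed by s <F> with FIRST {s}. Thus FOLLOW(<C>) = {s}.
FOLLOW(<S>): in <G>→<S> p, <S> is followed by p with FIRST {p}; in <C>→t <F> <S>, the suffix after <S> is empty, so FOLLOW(<S>) ⊇ FOLLOW(<C>) = {s}. Thus FOLLOW(<S>) = {$, p, s}.
FOLLOW(<K>): in <S>→<K>, the suffix after <K> is empty, so FOLLOW(<K>) ⊇ FOLLOW(<S>) = {$, p, s}. Thus FOLLOW(<K>) = {$, p, s}.
FOLLOW(<F>): in <S>→p <F>, the suffix after <F> is empty, so FOLLOW(<F>) ⊇ FOLLOW(<S>) = {$, p, s}; in <S>→<C> s <F>, the suffix after <F> is empty, so FOLLOW(<F>) ⊇ FOLLOW(<S>) = {$, p, s}; in <K>→<F>, the suffix after <F> is empty, so FOLLOW(<F>) ⊇ FOLLOW(<K>) = {$, p, s}; in <C>→t <F> <S>, <F> is followed by <S> with FIRST {λ, p, t}; in <C>→t <F> <S>, the suffix after <F> is nullable, so FOLLOW(<F>) ⊇ FOLLOW(<C>) = {s}. Thus FOLLOW(<F>) = {$, p, s, t}.
FOLLOW(<G>): in <F>→<G>, the suffix after <G> is empty, so FOLLOW(<G>) ⊇ FOLLOW(<F>) = {$, p, s, t}. Thus FOLLOW(<G>) = {$, p, s, t}.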